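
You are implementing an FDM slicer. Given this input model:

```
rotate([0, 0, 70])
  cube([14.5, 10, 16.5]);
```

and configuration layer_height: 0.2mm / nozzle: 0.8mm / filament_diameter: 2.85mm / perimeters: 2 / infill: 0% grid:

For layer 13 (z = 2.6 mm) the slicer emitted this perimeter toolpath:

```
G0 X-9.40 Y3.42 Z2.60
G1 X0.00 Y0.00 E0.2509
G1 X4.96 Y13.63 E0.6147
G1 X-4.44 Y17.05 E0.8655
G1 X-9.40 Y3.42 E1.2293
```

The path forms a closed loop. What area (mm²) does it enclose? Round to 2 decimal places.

Apply the shoelace formula to the sequence of (X, Y) vertices; enclosed area = 145.09 mm².

145.09 mm²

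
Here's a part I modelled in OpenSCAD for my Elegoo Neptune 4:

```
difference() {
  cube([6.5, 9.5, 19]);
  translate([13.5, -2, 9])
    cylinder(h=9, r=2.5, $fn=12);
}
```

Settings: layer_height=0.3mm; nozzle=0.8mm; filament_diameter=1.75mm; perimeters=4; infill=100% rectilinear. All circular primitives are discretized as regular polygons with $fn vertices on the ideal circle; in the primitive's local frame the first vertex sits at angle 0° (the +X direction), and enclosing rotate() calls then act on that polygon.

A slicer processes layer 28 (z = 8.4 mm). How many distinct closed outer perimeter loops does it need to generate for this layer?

At z = 8.4 mm: the 6.5×9.5 cube contributes its full rectangle; the cylinder at (13.5, -2) does not reach this height (z outside [9, 18]); After the difference (first − rest): none of the subtracted shapes is present at this height, so the 6.5×9.5 cube is unchanged — 1 connected region. The result has 1 disconnected region.

1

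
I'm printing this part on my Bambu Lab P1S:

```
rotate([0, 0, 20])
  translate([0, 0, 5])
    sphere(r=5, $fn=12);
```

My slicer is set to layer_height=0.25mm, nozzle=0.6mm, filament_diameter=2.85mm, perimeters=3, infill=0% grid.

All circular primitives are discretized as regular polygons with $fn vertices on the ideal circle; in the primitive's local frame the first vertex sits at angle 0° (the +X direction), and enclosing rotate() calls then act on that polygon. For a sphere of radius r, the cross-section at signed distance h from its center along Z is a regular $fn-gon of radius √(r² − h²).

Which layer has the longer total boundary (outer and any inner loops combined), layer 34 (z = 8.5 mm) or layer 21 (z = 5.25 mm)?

layer 21 (z = 5.25 mm)

Layer 34 (z = 8.5): the r=5 sphere contributes a regular 12-gon of circumradius √(5²−3.5²) = 3.571 (perimeter = 2·12·3.571·sin(180°/12) = 22.18 mm); (rotated 20° about Z; rotation is an isometry so areas/perimeters/island counts are preserved). So its perimeter = 22.18 mm. Layer 21 (z = 5.25): the r=5 sphere contributes a regular 12-gon of circumradius √(5²−0.25²) = 4.994 (perimeter = 2·12·4.994·sin(180°/12) = 31.02 mm); (whole slice rotated 20° about Z — lengths, areas and connectivity unchanged). So its perimeter = 31.02 mm. Layer 21 is larger (31.02 vs 22.18 mm).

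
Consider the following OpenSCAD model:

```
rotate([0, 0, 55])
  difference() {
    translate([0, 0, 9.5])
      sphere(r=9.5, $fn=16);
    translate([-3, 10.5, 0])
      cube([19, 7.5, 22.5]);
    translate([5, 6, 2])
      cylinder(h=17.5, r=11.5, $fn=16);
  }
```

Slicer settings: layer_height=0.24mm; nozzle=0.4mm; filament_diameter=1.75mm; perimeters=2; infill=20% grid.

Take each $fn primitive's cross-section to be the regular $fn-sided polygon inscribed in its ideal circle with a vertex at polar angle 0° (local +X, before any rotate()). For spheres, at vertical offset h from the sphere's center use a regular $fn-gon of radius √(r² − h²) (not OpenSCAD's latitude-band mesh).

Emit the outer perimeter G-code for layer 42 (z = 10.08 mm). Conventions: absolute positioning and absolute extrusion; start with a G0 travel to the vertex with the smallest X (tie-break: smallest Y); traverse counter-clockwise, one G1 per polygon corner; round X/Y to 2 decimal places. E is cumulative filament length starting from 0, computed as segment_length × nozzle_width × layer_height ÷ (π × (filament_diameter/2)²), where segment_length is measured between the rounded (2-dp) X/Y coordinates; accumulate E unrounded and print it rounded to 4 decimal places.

At z = 10.08 mm: the r=9.5 sphere contributes a regular 16-gon of circumradius √(9.5²−0.58²) = 9.482; the cube at (-3, 10.5) is present — its section is the full 19×7.5 rectangle; the r=11.5 cylinder at (5, 6) contributes a regular 16-gon of circumradius 11.5; Subtracting the remaining from the first: starting from the r=9.5 sphere, the 19×7.5 cube at (-3, 10.5) misses the remaining region (no effect); the r=11.5 cylinder at (5, 6) partially overlaps it — only the 176.55 mm² overlap (of its 404.88 mm²) is removed, clipping the outline — 1 connected region; (rotated 55° about Z; rotation is an isometry so areas/perimeters/island counts are preserved). The outline is a single polygon with 16 vertices. Extrusion per mm of travel: 0.4 × 0.24 / (π × 0.875²) = 0.039912. Accumulating E over each segment gives final E = 2.1595.

G0 X-9.34 Y-1.65 Z10.08
G1 X-8.00 Y-5.09 E0.1473
G1 X-5.44 Y-7.77 E0.2953
G1 X-2.05 Y-9.26 E0.4431
G1 X1.65 Y-9.34 E0.5908
G1 X5.09 Y-8.00 E0.7381
G1 X7.77 Y-5.44 E0.8860
G1 X9.26 Y-2.05 E1.0338
G1 X9.34 Y1.65 E1.1815
G1 X8.56 Y3.64 E1.2669
G1 X7.37 Y0.94 E1.3846
G1 X4.13 Y-2.16 E1.5636
G1 X-0.05 Y-3.79 E1.7427
G1 X-4.54 Y-3.69 E1.9219
G1 X-8.64 Y-1.88 E2.1008
G1 X-9.33 Y-1.17 E2.1403
G1 X-9.34 Y-1.65 E2.1595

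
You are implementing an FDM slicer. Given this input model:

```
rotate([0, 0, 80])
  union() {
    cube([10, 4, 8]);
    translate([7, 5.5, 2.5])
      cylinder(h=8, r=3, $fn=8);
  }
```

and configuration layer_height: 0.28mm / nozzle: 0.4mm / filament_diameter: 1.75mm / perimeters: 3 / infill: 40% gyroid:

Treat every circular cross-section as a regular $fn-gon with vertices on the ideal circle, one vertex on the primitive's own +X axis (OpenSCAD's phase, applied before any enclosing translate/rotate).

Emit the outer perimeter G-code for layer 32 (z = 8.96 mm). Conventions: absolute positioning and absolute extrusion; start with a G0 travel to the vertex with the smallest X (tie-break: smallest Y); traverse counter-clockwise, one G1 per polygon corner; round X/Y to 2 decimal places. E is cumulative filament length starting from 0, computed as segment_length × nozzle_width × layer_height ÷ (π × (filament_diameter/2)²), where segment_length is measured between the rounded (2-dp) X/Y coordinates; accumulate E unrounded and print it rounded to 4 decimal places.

G0 X-7.16 Y8.37 Z8.96
G1 X-6.66 Y6.13 E0.1069
G1 X-4.72 Y4.89 E0.2141
G1 X-2.48 Y5.39 E0.3210
G1 X-1.25 Y7.33 E0.4279
G1 X-1.74 Y9.57 E0.5347
G1 X-3.68 Y10.80 E0.6416
G1 X-5.92 Y10.31 E0.7484
G1 X-7.16 Y8.37 E0.8556

At z = 8.96 mm: the cube does not reach this height (z outside [0, 8]); the r=3 cylinder at (7, 5.5) contributes a regular 8-gon of circumradius 3; Merging all regions: only the r=3 cylinder at (7, 5.5) is present, so the union is just that shape — 1 connected region; (rotated 80° about Z; rotation is an isometry so areas/perimeters/island counts are preserved). The outline is a single polygon with 8 vertices. Extrusion per mm of travel: 0.4 × 0.28 / (π × 0.875²) = 0.046564. Accumulating E over each segment gives final E = 0.8556.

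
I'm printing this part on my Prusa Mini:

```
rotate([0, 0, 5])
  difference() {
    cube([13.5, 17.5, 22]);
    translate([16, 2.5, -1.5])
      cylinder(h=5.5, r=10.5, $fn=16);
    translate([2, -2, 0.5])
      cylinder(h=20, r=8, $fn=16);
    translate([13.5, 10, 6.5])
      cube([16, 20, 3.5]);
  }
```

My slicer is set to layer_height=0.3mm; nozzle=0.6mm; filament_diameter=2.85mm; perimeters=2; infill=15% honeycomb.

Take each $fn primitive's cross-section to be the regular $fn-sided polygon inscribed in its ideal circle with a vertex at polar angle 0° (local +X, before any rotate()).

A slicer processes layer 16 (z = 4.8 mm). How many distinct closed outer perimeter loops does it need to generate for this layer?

1

At z = 4.8 mm: the 13.5×17.5 cube contributes its full rectangle; the cylinder at (16, 2.5) is not intersected at this z (z outside [-1.5, 4]); the cylinder at (2, -2): section is a regular 16-gon, circumradius r=8; the cube at (13.5, 10) does not reach this height (z outside [6.5, 10]); Taking the first minus the rest: starting from the 13.5×17.5 cube, the r=8 cylinder at (2, -2) partially overlaps it — only the 44.98 mm² overlap (of its 195.93 mm²) is removed, clipping the outline — 1 connected region; (rotated 5° about Z; rotation is an isometry so areas/perimeters/island counts are preserved). The result has 1 disconnected region.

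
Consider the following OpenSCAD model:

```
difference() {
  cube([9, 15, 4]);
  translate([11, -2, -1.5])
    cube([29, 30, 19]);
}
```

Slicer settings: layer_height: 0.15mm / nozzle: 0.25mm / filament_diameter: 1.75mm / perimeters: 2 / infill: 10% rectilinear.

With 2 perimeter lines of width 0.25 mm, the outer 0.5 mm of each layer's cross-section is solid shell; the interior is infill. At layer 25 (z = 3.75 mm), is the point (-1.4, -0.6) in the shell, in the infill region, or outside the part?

outside

At z = 3.75 mm: the cube is present — its section is the full 9×15 rectangle; the cube at (11, -2) is present — its section is the full 29×30 rectangle; Subtracting the remaining from the first: starting from the 9×15 cube, the 29×30 cube at (11, -2) misses the remaining region (no effect) — 1 connected region. Overall, the cross-section is a single solid region. The nearest boundary edge runs (9.00, 0.00)→(0.00, 0.00); distance from the point to it = 1.52 mm. The point is not inside any of the regions above, so it lies outside the cross-section (1.52 mm from the nearest boundary).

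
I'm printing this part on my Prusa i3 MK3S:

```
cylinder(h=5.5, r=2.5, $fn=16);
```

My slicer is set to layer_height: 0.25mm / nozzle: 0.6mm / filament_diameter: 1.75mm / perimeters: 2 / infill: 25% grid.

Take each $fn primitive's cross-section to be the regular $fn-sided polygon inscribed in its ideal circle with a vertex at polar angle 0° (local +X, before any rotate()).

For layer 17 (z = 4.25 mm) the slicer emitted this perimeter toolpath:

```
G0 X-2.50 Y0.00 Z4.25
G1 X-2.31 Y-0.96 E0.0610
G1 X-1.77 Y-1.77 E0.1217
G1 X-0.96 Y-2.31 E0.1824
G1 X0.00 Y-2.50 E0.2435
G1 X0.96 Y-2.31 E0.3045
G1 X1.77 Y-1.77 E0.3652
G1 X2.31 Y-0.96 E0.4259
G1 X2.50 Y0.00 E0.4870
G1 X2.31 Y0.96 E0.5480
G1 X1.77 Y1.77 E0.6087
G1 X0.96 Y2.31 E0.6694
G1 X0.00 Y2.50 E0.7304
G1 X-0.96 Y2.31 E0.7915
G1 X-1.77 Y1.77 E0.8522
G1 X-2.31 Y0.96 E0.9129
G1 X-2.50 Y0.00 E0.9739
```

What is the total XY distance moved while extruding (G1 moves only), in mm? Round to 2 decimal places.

Sum the Euclidean lengths of each G1 segment: total = 15.62 mm.

15.62 mm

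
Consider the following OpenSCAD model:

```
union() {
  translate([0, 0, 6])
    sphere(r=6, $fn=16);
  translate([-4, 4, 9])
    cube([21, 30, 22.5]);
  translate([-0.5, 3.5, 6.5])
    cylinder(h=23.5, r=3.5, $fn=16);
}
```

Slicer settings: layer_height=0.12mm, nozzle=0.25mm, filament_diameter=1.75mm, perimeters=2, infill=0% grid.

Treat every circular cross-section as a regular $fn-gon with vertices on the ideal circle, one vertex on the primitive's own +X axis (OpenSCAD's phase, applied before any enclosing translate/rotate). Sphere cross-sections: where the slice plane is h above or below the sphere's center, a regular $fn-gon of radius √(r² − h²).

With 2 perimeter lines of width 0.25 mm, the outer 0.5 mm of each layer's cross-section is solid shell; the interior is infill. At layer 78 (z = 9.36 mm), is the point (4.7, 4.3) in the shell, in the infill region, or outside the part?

shell

At z = 9.36 mm: the r=6 sphere slices to a regular 16-gon of circumradius 4.971 (√(r²−h²) with h=3.36 from center); the 21×30 cube at (-4, 4) contributes its full rectangle; the cylinder at (-0.5, 3.5): section is a regular 16-gon, circumradius r=3.5; Combining (union): the regions partially overlap (shared area 40.47 mm²), so overlapping operands fuse into one piece — 1 connected region. Overall, the cross-section is a single solid region. The nearest boundary edge runs (17.00, 4.00)→(2.90, 4.00); distance from the point to it = 0.30 mm. The point is inside the cross-section, 0.30 mm from the nearest boundary — within the 0.5 mm shell band (2 × 0.25).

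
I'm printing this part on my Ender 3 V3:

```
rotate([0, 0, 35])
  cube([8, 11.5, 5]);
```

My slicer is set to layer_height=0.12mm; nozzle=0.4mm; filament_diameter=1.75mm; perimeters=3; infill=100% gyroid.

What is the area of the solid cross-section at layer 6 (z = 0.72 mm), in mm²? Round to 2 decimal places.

At z = 0.72 mm: the cube is present — its section is the full 8×11.5 rectangle (area 92.00 mm²); (rotated 35° about Z; rotation is an isometry so areas/perimeters/island counts are preserved). Overall, the cross-section is a single solid region. Net area = 92.00 mm².

92.00 mm²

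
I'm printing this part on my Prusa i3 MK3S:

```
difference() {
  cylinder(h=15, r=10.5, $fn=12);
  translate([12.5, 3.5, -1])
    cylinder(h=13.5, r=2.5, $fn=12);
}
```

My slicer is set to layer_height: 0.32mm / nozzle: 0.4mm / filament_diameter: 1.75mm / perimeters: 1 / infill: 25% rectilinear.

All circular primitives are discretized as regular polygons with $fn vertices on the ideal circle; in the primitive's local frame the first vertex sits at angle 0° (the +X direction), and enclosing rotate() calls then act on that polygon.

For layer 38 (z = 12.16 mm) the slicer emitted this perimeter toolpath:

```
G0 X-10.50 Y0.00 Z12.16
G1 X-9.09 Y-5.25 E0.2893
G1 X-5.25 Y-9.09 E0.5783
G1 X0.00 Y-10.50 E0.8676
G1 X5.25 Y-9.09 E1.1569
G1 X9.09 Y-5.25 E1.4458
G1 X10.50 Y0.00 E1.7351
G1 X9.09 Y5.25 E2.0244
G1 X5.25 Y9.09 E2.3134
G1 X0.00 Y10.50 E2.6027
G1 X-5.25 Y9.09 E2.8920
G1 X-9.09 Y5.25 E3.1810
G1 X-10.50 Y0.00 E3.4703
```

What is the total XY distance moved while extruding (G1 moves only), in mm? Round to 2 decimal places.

65.21 mm

Sum the Euclidean lengths of each G1 segment: total = 65.21 mm.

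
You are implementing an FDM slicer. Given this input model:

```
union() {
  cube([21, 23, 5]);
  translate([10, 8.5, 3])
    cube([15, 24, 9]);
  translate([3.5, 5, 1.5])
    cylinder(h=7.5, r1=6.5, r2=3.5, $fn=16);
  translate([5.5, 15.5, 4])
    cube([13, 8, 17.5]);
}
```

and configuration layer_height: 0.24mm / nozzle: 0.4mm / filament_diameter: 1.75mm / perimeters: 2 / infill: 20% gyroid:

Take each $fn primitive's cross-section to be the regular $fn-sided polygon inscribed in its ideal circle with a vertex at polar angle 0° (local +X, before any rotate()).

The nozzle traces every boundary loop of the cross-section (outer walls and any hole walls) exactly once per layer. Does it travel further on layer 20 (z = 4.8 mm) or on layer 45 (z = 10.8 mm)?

layer 20 (z = 4.8 mm)

Layer 20 (z = 4.8): the cube (footprint 21×23) is included at this height (perimeter 88.00 mm); the cube at (10, 8.5) (footprint 15×24) is included at this height (perimeter 78.00 mm); the cone at (3.5, 5) (r1=6.5→r2=3.5) has section circumradius 5.180 here — a regular 16-gon (perimeter = 2·16·5.180·sin(180°/16) = 32.34 mm); the cube at (5.5, 15.5) is present — its section is the full 13×8 rectangle (perimeter 42.00 mm); Combining (union): the regions partially overlap (shared area 334.90 mm²), so the edge portions inside another operand are dropped and the merged outline is re-measured after clipping — boundary = 115.97 mm. So its perimeter = 115.97 mm. Layer 45 (z = 10.8): the cube is not intersected at this z (z outside [0, 5]); the 15×24 cube at (10, 8.5) contributes its full rectangle (perimeter 78.00 mm); the cone at (3.5, 5) is absent (z outside [1.5, 9]); the 13×8 cube at (5.5, 15.5) contributes its full rectangle (perimeter 42.00 mm); Taking the union: the regions partially overlap (shared area 68.00 mm²), so the edge portions inside another operand are dropped and the merged outline is re-measured after clipping — boundary = 87.00 mm. So its perimeter = 87.00 mm. Layer 20 is larger (115.97 vs 87.00 mm).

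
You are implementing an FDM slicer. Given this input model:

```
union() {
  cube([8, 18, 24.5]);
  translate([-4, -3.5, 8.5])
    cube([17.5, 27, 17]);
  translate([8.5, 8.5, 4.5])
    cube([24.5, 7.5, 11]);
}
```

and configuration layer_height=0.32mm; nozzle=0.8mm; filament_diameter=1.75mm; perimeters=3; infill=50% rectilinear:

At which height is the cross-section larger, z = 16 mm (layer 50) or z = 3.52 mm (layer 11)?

Layer 50 (z = 16): the 8×18 cube contributes its full rectangle (area 144.00 mm²); the 17.5×27 cube at (-4, -3.5) contributes its full rectangle (area 472.50 mm²); the cube at (8.5, 8.5) is not intersected at this z (z outside [4.5, 15.5]); Taking the union: the 8×18 cube lies entirely inside the 17.5×27 cube at (-4, -3.5), so the union is just the 17.5×27 cube at (-4, -3.5) — area = 472.50 mm². So its area = 472.50 mm². Layer 11 (z = 3.52): the cube (footprint 8×18) is included at this height (area 144.00 mm²); the cube at (-4, -3.5) is not intersected at this z (z outside [8.5, 25.5]); the cube at (8.5, 8.5) is not intersected at this z (z outside [4.5, 15.5]); Combining (union): only the 8×18 cube is present, so the union is just that shape — area = 144.00 mm². So its area = 144.00 mm². Layer 50 is larger (472.50 vs 144.00 mm²).

layer 50 (z = 16 mm)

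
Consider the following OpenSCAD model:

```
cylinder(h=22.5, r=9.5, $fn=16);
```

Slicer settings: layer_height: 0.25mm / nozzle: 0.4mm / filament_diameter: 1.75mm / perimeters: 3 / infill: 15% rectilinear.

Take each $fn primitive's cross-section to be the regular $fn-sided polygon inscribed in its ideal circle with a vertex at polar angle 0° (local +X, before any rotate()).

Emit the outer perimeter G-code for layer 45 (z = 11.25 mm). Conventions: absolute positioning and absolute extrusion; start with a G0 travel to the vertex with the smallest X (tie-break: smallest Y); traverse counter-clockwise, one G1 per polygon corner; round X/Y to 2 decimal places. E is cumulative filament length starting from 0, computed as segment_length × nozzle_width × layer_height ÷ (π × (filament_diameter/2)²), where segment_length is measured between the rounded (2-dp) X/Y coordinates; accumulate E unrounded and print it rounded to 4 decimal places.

G0 X-9.50 Y0.00 Z11.25
G1 X-8.78 Y-3.64 E0.1543
G1 X-6.72 Y-6.72 E0.3083
G1 X-3.64 Y-8.78 E0.4624
G1 X0.00 Y-9.50 E0.6166
G1 X3.64 Y-8.78 E0.7709
G1 X6.72 Y-6.72 E0.9250
G1 X8.78 Y-3.64 E1.0790
G1 X9.50 Y0.00 E1.2333
G1 X8.78 Y3.64 E1.3875
G1 X6.72 Y6.72 E1.5416
G1 X3.64 Y8.78 E1.6956
G1 X0.00 Y9.50 E1.8499
G1 X-3.64 Y8.78 E2.0042
G1 X-6.72 Y6.72 E2.1582
G1 X-8.78 Y3.64 E2.3123
G1 X-9.50 Y0.00 E2.4665

At z = 11.25 mm: the r=9.5 cylinder contributes a regular 16-gon of circumradius 9.5. The outline is a single polygon with 16 vertices. Extrusion per mm of travel: 0.4 × 0.25 / (π × 0.875²) = 0.041575. Accumulating E over each segment gives final E = 2.4665.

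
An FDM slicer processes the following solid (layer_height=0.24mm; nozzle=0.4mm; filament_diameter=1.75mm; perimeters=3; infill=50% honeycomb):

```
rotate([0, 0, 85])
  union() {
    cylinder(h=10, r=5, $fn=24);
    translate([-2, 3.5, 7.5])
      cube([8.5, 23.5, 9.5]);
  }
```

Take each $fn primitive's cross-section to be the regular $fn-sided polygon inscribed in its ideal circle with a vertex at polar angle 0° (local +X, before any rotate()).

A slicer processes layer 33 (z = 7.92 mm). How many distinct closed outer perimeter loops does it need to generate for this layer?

1

At z = 7.92 mm: the r=5 cylinder contributes a regular 24-gon of circumradius 5; the cube at (-2, 3.5) is present — its section is the full 8.5×23.5 rectangle; Taking the union: the regions partially overlap (shared area 6.25 mm²), so overlapping operands fuse into one piece — 1 connected region; (rotated 85° about Z; rotation is an isometry so areas/perimeters/island counts are preserved). The result has 1 disconnected region.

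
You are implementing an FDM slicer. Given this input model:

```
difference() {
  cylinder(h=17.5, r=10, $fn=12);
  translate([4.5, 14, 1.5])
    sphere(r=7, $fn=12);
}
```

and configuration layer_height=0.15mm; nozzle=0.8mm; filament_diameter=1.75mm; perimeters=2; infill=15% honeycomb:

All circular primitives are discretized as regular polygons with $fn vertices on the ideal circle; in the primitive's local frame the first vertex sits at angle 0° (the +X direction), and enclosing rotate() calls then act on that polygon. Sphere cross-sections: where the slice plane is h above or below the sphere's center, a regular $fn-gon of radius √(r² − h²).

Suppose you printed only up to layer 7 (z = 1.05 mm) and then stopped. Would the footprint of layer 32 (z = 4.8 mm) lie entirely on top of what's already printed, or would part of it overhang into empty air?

part overhangs

Compare the two slices. At z = 1.05: the r=10 cylinder contributes a regular 12-gon of circumradius 10 (area = (12/2)·10.000²·sin(360°/12) = 300.00 mm²); the sphere at (4.5, 14): section is a regular 12-gon, circumradius = √(r²−h²) = √(7²−0.45²) = 6.986 (area = (12/2)·6.986²·sin(360°/12) = 146.39 mm²); Taking the first minus the rest: starting from the r=10 cylinder (300.00 mm²), the r=7 sphere at (4.5, 14) partially overlaps it — only the 9.79 mm² overlap (of its 146.39 mm²) is removed, clipping the outline — area = 290.21 mm². At z = 4.8: the r=10 cylinder gives a regular 12-gon of circumradius 10 (constant along its height) (area = (12/2)·10.000²·sin(360°/12) = 300.00 mm²); the r=7 sphere at (4.5, 14) contributes a regular 12-gon of circumradius √(7²−3.3²) = 6.173 (area = (12/2)·6.173²·sin(360°/12) = 114.33 mm²); Subtracting the remaining from the first: starting from the r=10 cylinder (300.00 mm²), the r=7 sphere at (4.5, 14) partially overlaps it — only the 4.24 mm² overlap (of its 114.33 mm²) is removed, clipping the outline — area = 295.76 mm². Checking containment: at z = 4.8 the cross-section extends beyond the z = 1.05 cross-section by about 5.55 mm².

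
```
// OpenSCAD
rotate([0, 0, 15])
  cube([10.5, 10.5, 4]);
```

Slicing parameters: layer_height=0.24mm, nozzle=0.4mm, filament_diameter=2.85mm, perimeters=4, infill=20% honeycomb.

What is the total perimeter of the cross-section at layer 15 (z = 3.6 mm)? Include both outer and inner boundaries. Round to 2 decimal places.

42.00 mm

At z = 3.6 mm: the 10.5×10.5 cube contributes its full rectangle (perimeter 42.00 mm); (rotated 15° about Z; rotation is an isometry so areas/perimeters/island counts are preserved). Overall, the cross-section is a single solid region. Total boundary length (outer) = 42.00 mm.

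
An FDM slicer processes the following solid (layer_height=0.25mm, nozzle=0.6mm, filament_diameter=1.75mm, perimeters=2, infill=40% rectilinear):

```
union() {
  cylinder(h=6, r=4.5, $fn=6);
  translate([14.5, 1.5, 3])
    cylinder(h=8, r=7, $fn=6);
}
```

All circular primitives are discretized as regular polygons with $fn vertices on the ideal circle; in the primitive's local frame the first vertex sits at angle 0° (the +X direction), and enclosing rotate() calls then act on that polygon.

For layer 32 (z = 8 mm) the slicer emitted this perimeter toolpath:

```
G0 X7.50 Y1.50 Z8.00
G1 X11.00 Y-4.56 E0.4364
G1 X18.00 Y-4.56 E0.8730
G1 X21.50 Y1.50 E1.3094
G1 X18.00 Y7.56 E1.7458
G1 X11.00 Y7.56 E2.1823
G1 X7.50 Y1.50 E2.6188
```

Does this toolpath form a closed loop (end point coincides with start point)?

Start point (G0): (7.50, 1.50). End point (last G1): the path returns to the start — closed.

yes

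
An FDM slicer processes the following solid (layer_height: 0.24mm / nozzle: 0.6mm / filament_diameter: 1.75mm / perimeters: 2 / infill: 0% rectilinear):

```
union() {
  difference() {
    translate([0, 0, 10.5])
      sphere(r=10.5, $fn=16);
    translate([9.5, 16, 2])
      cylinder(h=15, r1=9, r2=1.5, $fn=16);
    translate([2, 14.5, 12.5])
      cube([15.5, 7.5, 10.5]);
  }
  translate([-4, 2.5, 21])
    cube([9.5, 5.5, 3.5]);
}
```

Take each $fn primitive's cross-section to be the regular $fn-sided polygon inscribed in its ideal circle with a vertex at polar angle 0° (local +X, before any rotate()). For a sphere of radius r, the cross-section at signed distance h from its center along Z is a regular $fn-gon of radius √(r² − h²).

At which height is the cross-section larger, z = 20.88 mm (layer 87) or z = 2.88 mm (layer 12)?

layer 12 (z = 2.88 mm)

Layer 87 (z = 20.88): the r=10.5 sphere contributes a regular 16-gon of circumradius √(10.5²−10.38²) = 1.583 (area = (16/2)·1.583²·sin(360°/16) = 7.67 mm²); the cone at (9.5, 16) is not intersected at this z (z outside [2, 17]); the cube at (2, 14.5) is present — its section is the full 15.5×7.5 rectangle (area 116.25 mm²); Taking the first minus the rest: starting from the r=10.5 sphere (7.67 mm²), the 15.5×7.5 cube at (2, 14.5) misses the remaining region (no effect) — area = 7.67 mm²; the cube at (-4, 2.5) does not reach this height (z outside [21, 24.5]); Merging all regions: only the result so far is present, so the union is just that shape — area = 7.67 mm². So its area = 7.67 mm². Layer 12 (z = 2.88): the r=10.5 sphere slices to a regular 16-gon of circumradius 7.224 (√(r²−h²) with h=7.62 from center) (area = (16/2)·7.224²·sin(360°/16) = 159.76 mm²); the cone at (9.5, 16) (r1=9→r2=1.5) has section circumradius 8.560 here — a regular 16-gon (area = (16/2)·8.560²·sin(360°/16) = 224.32 mm²); the cube at (2, 14.5) is not intersected at this z (z outside [12.5, 23]); Subtracting the remaining from the first: starting from the r=10.5 sphere (159.76 mm²), the cone at (9.5, 16) misses the remaining region (no effect) — area = 159.76 mm²; the cube at (-4, 2.5) does not reach this height (z outside [21, 24.5]); Taking the union: only the result so far is present, so the union is just that shape — area = 159.76 mm². So its area = 159.76 mm². Layer 12 is larger (159.76 vs 7.67 mm²).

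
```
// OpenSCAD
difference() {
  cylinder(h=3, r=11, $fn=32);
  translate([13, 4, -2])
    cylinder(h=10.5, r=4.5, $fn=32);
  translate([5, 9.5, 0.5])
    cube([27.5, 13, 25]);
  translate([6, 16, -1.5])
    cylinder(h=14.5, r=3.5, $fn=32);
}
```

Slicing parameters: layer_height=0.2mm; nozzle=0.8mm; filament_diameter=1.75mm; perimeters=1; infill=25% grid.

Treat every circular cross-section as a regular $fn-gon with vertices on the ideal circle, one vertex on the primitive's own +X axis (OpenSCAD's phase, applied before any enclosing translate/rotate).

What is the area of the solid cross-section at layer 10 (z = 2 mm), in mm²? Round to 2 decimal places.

At z = 2 mm: the cylinder: section is a regular 32-gon, circumradius r=11 (area = (32/2)·11.000²·sin(360°/32) = 377.69 mm²); the r=4.5 cylinder at (13, 4) gives a regular 32-gon of circumradius 4.5 (constant along its height) (area = (32/2)·4.500²·sin(360°/32) = 63.21 mm²); the 27.5×13 cube at (5, 9.5) contributes its full rectangle (area 357.50 mm²); the r=3.5 cylinder at (6, 16) contributes a regular 32-gon of circumradius 3.5 (area = (32/2)·3.500²·sin(360°/32) = 38.24 mm²); Subtracting the remaining from the first: starting from the r=11 cylinder (377.69 mm²), the r=4.5 cylinder at (13, 4) partially overlaps it — only the 8.16 mm² overlap (of its 63.21 mm²) is removed, clipping the outline; the 27.5×13 cube at (5, 9.5) partially overlaps it — only the 0.05 mm² overlap (of its 357.50 mm²) is removed, clipping the outline; the r=3.5 cylinder at (6, 16) misses the remaining region (no effect) — area = 369.48 mm². Overall, the cross-section is a single solid region. Net area = 369.48 mm².

369.48 mm²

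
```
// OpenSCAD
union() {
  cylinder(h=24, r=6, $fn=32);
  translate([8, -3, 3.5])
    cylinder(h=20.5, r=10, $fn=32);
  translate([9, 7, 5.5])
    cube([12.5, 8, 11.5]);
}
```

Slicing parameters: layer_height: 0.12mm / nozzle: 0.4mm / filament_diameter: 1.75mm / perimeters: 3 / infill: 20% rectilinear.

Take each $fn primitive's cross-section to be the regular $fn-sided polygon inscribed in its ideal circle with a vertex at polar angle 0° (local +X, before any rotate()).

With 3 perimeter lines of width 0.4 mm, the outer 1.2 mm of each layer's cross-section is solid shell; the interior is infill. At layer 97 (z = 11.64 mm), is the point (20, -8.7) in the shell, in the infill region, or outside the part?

At z = 11.64 mm: the r=6 cylinder gives a regular 32-gon of circumradius 6 (constant along its height); the r=10 cylinder at (8, -3) contributes a regular 32-gon of circumradius 10; the cube at (9, 7) (footprint 12.5×8) is included at this height; Taking the union: the regions partially overlap (shared area 65.63 mm²), so overlapping operands fuse into one piece — 2 connected regions. Overall, the cross-section has 2 separate islands. The nearest boundary edge runs (17.24, -6.83)→(16.31, -8.56); distance from the point to it = 3.32 mm. The point is not inside any of the regions above, so it lies outside the cross-section (3.32 mm from the nearest boundary).

outside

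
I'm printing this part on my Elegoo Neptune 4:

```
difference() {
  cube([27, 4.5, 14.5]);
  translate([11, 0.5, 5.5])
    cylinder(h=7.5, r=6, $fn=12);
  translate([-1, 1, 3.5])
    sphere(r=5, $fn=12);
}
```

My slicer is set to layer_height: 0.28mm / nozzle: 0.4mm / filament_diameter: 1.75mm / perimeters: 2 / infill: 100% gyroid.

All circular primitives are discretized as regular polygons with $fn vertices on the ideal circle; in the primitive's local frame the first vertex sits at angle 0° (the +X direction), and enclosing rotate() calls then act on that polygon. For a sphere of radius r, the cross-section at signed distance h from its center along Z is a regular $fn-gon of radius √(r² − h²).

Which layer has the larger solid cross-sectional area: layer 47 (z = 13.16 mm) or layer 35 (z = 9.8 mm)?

layer 47 (z = 13.16 mm)

Layer 47 (z = 13.16): the cube (footprint 27×4.5) is included at this height (area 121.50 mm²); the cylinder at (11, 0.5) is not intersected at this z (z outside [5.5, 13]); the sphere at (-1, 1) is absent (|z−center|=9.660 > r=5); Subtracting the remaining from the first: none of the subtracted shapes is present at this height, so the 27×4.5 cube is unchanged — area = 121.50 mm². So its area = 121.50 mm². Layer 35 (z = 9.8): the 27×4.5 cube contributes its full rectangle (area 121.50 mm²); the cylinder at (11, 0.5): section is a regular 12-gon, circumradius r=6 (area = (12/2)·6.000²·sin(360°/12) = 108.00 mm²); the sphere at (-1, 1) does not reach this height (|z−center|=6.300 > r=5); After the difference (first − rest): starting from the 27×4.5 cube (121.50 mm²), the r=6 cylinder at (11, 0.5) partially overlaps it — only the 48.91 mm² overlap (of its 108.00 mm²) is removed, clipping the outline — area = 72.59 mm². So its area = 72.59 mm². Layer 47 is larger (121.50 vs 72.59 mm²).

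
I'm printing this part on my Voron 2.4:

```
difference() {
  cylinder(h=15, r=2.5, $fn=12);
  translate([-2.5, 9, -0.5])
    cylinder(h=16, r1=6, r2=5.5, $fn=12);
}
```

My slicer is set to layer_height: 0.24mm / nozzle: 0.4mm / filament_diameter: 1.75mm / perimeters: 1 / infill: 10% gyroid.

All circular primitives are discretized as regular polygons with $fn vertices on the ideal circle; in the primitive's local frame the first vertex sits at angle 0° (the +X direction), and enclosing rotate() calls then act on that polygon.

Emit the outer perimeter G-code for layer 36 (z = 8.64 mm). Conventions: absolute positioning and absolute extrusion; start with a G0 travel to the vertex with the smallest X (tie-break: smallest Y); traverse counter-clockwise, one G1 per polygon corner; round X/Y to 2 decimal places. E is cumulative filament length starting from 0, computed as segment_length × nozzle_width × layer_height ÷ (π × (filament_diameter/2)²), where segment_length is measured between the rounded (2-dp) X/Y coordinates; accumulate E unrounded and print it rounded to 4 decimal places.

G0 X-2.50 Y0.00 Z8.64
G1 X-2.17 Y-1.25 E0.0516
G1 X-1.25 Y-2.17 E0.1035
G1 X0.00 Y-2.50 E0.1551
G1 X1.25 Y-2.17 E0.2067
G1 X2.17 Y-1.25 E0.2587
G1 X2.50 Y0.00 E0.3103
G1 X2.17 Y1.25 E0.3619
G1 X1.25 Y2.17 E0.4138
G1 X0.00 Y2.50 E0.4654
G1 X-1.25 Y2.17 E0.5170
G1 X-2.17 Y1.25 E0.5689
G1 X-2.50 Y0.00 E0.6205

At z = 8.64 mm: the r=2.5 cylinder gives a regular 12-gon of circumradius 2.5 (constant along its height); the cone at (-2.5, 9) (r1=6→r2=5.5) has section circumradius 5.714 here — a regular 12-gon; After the difference (first − rest): starting from the r=2.5 cylinder, the cone at (-2.5, 9) misses the remaining region (no effect) — 1 connected region. The outline is a single polygon with 12 vertices. Extrusion per mm of travel: 0.4 × 0.24 / (π × 0.875²) = 0.039912. Accumulating E over each segment gives final E = 0.6205.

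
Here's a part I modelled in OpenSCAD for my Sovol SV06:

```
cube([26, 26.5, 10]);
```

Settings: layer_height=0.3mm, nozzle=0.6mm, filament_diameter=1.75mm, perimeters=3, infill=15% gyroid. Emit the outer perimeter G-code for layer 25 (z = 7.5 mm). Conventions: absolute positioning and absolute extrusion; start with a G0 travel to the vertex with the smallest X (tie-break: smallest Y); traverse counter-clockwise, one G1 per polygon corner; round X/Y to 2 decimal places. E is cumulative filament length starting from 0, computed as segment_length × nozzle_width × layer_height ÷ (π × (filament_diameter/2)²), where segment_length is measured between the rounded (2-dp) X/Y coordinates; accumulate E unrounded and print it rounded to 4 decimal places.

At z = 7.5 mm: the 26×26.5 cube contributes its full rectangle. The outline is a single polygon with 4 vertices. Extrusion per mm of travel: 0.6 × 0.3 / (π × 0.875²) = 0.074835. Accumulating E over each segment gives final E = 7.8577.

G0 X0.00 Y0.00 Z7.50
G1 X26.00 Y0.00 E1.9457
G1 X26.00 Y26.50 E3.9289
G1 X0.00 Y26.50 E5.8746
G1 X0.00 Y0.00 E7.8577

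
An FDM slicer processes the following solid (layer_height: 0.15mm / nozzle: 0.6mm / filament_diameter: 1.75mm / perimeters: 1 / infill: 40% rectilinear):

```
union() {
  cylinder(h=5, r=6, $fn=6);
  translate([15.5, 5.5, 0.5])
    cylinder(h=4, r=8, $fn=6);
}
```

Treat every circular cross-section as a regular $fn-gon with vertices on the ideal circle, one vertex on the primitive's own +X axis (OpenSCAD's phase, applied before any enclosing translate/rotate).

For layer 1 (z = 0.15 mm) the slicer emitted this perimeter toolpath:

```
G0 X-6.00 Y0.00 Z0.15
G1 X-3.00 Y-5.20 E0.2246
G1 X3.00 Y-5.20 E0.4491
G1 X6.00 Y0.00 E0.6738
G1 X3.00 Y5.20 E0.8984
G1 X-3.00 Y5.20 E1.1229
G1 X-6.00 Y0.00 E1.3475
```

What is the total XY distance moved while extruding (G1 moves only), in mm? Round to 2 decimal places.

36.01 mm

Sum the Euclidean lengths of each G1 segment: total = 36.01 mm.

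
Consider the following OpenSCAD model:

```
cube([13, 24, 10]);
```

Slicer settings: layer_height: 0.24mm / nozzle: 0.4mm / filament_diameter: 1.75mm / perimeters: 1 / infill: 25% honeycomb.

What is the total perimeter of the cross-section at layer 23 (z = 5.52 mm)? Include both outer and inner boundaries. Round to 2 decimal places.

74.00 mm

At z = 5.52 mm: the 13×24 cube contributes its full rectangle (perimeter 74.00 mm). Overall, the cross-section is a single solid region. Total boundary length (outer) = 74.00 mm.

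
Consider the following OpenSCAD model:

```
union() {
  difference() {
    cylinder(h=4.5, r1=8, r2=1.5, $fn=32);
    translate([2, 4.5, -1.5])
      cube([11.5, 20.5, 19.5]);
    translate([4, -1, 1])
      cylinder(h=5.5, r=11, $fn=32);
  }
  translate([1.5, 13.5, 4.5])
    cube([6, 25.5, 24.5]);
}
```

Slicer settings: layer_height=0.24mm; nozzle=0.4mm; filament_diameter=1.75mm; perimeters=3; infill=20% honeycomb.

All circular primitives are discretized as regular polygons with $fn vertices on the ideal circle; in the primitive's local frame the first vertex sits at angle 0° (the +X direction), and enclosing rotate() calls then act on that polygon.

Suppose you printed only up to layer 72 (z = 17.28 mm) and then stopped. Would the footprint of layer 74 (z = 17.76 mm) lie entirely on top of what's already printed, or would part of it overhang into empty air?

Compare the two slices. At z = 17.28: the cone does not reach this height (z outside [0, 4.5]); the cube at (2, 4.5) (footprint 11.5×20.5) is included at this height (area 235.75 mm²); the cylinder at (4, -1) does not reach this height (z outside [1, 6.5]); Taking the first minus the rest: the first operand is absent here, so nothing remains; the cube at (1.5, 13.5) (footprint 6×25.5) is included at this height (area 153.00 mm²); Combining (union): only the 6×25.5 cube at (1.5, 13.5) is present, so the union is just that shape — area = 153.00 mm². At z = 17.76: the cone is absent (z outside [0, 4.5]); the cube at (2, 4.5) (footprint 11.5×20.5) is included at this height (area 235.75 mm²); the cylinder at (4, -1) is absent (z outside [1, 6.5]); Taking the first minus the rest: the first operand is absent here, so nothing remains; the cube at (1.5, 13.5) is present — its section is the full 6×25.5 rectangle (area 153.00 mm²); Merging all regions: only the 6×25.5 cube at (1.5, 13.5) is present, so the union is just that shape — area = 153.00 mm². Checking containment: the cross-section at z = 17.76 is a subset of the cross-section at z = 17.28.

entirely on top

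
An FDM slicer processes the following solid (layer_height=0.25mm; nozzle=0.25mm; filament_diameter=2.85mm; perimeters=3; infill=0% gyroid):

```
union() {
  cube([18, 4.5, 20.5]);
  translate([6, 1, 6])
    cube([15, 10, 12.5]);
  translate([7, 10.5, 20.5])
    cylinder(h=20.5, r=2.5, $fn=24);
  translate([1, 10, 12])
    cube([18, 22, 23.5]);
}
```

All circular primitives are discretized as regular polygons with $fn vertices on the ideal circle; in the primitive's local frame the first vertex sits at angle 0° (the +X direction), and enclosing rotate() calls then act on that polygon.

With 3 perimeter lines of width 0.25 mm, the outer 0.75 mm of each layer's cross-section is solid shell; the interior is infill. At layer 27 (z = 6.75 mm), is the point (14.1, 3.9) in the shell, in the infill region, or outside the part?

infill

At z = 6.75 mm: the cube (footprint 18×4.5) is included at this height; the 15×10 cube at (6, 1) contributes its full rectangle; the cylinder at (7, 10.5) does not reach this height (z outside [20.5, 41]); the cube at (1, 10) is not intersected at this z (z outside [12, 35.5]); Taking the union: the regions partially overlap (shared area 42.00 mm²), so overlapping operands fuse into one piece — 1 connected region. Overall, the cross-section is a single solid region. The nearest boundary edge runs (18.00, 0.00)→(0.00, 0.00); distance from the point to it = 3.90 mm. The point is inside the cross-section and 3.90 mm from the nearest boundary — more than the 0.75 mm shell width (3 × 0.25), so it's in the infill interior.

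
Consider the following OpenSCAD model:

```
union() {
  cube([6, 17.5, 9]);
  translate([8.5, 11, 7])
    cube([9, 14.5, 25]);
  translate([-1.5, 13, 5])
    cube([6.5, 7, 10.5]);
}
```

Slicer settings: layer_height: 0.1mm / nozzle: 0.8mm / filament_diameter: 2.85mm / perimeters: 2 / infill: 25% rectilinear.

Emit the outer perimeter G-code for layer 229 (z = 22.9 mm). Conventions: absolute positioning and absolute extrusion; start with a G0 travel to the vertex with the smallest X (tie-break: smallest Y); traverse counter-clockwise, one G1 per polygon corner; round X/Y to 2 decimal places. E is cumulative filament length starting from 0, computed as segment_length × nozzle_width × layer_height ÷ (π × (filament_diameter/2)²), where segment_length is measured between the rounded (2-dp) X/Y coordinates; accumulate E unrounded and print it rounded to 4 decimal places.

G0 X8.50 Y11.00 Z22.90
G1 X17.50 Y11.00 E0.1129
G1 X17.50 Y25.50 E0.2947
G1 X8.50 Y25.50 E0.4076
G1 X8.50 Y11.00 E0.5894

At z = 22.9 mm: the cube is absent (z outside [0, 9]); the 9×14.5 cube at (8.5, 11) contributes its full rectangle; the cube at (-1.5, 13) is absent (z outside [5, 15.5]); Merging all regions: only the 9×14.5 cube at (8.5, 11) is present, so the union is just that shape — 1 connected region. The outline is a single polygon with 4 vertices. Extrusion per mm of travel: 0.8 × 0.1 / (π × 1.425²) = 0.012540. Accumulating E over each segment gives final E = 0.5894.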